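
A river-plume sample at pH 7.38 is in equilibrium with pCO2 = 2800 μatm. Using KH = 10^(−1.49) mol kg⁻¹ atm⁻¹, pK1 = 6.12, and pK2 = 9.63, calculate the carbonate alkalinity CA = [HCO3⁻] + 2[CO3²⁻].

[CO2*] = KH · pCO2 = 10^(−1.49) × 2800×10^-6 = 9.061×10^-5 mol/kg
α₀ = 1/(1 + K1/[H⁺] + K1K2/[H⁺]²) = 1/(1 + 10^+1.26 + 10^-0.99) = 0.05182
DIC = [CO2*]/α₀ = 9.061×10^-5 / 0.05182 = 1.749 mmol/kg
CA = (α₁ + 2α₂)·DIC = (0.9429 + 2×0.005302) × 1.749 = 1.67 mmol/kg

CA = 1.67 mmol/kg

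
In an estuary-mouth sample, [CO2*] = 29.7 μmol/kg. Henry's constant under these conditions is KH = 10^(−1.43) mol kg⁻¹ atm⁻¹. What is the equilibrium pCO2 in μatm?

KH = 10^(−1.43) = 3.715×10^-2 mol kg⁻¹ atm⁻¹
pCO2 = [CO2*]/KH = 29.7×10^-6 / 3.715×10^-2 = 7.99×10^-4 atm = 799 μatm

pCO2 = 799 μatm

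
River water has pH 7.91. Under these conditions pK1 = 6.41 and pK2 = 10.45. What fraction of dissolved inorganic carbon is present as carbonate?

α₂ = 0.00279

α₂ = 1 / (1 + [H⁺]/K2 + [H⁺]²/(K1K2)) = 1 / (1 + 10^+2.54 + 10^+1.04)
   = 1 / (1 + 346.74 + 10.965) = 1/358.70 = 0.002788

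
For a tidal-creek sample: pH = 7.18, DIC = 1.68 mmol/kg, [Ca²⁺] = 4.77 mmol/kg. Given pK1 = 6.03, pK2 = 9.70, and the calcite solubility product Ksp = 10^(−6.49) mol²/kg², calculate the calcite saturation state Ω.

α₂ = 1 / (1 + [H⁺]/K2 + [H⁺]²/(K1K2)) = 1 / (1 + 10^+2.52 + 10^+1.37)
   = 1 / (1 + 331.13 + 23.442) = 1/355.57 = 0.002812
[CO3²⁻] = α₂ × DIC = 0.002812 × 1.68 = 0.004725 mmol/kg = 4.725 μmol/kg
Ksp = 10^(−6.49) = 3.236×10^-7
Ω = [Ca²⁺][CO3²⁻]/Ksp = (4.77×10^-3)(4.725×10^-6) / 3.236×10^-7 = 0.0696

Ω = 0.0696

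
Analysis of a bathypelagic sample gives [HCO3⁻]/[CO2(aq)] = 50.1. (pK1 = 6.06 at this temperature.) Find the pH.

From K1 = [H⁺][HCO3⁻]/[CO2(aq)]:  pH = pK1 + log₁₀([HCO3⁻]/[CO2(aq)])
log₁₀(50.1) = +1.700
pH = 6.06 + (+1.700) = 7.76

pH = 7.76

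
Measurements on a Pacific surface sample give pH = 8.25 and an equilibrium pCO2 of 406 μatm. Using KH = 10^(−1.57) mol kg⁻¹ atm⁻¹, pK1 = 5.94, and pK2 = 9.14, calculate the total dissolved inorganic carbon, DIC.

DIC = 2.53 mmol/kg

[CO2*] = KH · pCO2 = 10^(−1.57) × 406×10^-6 = 1.093×10^-5 mol/kg
α₀ = 1/(1 + K1/[H⁺] + K1K2/[H⁺]²) = 1/(1 + 10^+2.31 + 10^+1.42) = 0.004320
DIC = [CO2*]/α₀ = 1.093×10^-5 / 0.004320 = 2.53 mmol/kg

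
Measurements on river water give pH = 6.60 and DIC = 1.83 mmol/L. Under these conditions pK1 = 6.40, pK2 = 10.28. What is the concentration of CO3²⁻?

α₂ = 1 / (1 + [H⁺]/K2 + [H⁺]²/(K1K2)) = 1 / (1 + 10^+3.68 + 10^+3.48)
   = 1 / (1 + 4786.3 + 3020.0) = 1/7807.3 = 0.0001281
[CO3²⁻] = α₂ × DIC = 0.0001281 × 1.83 = 0.000234 mmol/L = 0.234 μmol/L

[CO3²⁻] = 0.234 μmol/L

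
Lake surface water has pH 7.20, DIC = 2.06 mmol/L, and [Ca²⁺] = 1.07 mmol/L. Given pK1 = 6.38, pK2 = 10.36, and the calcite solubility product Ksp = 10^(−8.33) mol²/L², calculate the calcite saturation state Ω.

Ω = 0.283

α₂ = 1 / (1 + [H⁺]/K2 + [H⁺]²/(K1K2)) = 1 / (1 + 10^+3.16 + 10^+2.34)
   = 1 / (1 + 1445.4 + 218.78) = 1/1665.2 = 0.0006005
[CO3²⁻] = α₂ × DIC = 0.0006005 × 2.06 = 0.001237 mmol/L = 1.237 μmol/L
Ksp = 10^(−8.33) = 4.677×10^-9
Ω = [Ca²⁺][CO3²⁻]/Ksp = (1.07×10^-3)(1.237×10^-6) / 4.677×10^-9 = 0.283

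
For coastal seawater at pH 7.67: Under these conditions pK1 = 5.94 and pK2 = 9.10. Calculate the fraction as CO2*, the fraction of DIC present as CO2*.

α₀ = 1 / (1 + K1/[H⁺] + K1K2/[H⁺]²) = 1 / (1 + 10^+1.73 + 10^+0.30)
   = 1 / (1 + 53.703 + 1.9953) = 1/56.698 = 0.01764

α₀ = 0.0176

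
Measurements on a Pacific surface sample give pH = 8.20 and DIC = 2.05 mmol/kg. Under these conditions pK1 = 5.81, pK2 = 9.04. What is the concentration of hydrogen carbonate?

α₁ = 1 / (1 + [H⁺]/K1 + K2/[H⁺]) = 1 / (1 + 10^-2.39 + 10^-0.84)
   = 1 / (1 + 0.0040738 + 0.14454) = 1/1.1486 = 0.8706
[HCO3⁻] = α₁ × DIC = 0.8706 × 2.05 = 1.78 mmol/kg

[HCO3⁻] = 1.78 mmol/kg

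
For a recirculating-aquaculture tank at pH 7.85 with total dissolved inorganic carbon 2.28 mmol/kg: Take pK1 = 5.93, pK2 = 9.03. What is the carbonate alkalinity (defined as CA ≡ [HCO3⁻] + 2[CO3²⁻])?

CA = 2.39 mmol/kg

CA = [HCO3⁻] + 2[CO3²⁻] = (α₁ + 2α₂)·DIC
At pH 7.85: [H⁺]/K1 = 10^-1.92 = 0.012023, K2/[H⁺] = 10^-1.18 = 0.066069
α₁ = 1/(1 + 0.012023 + 0.066069) = 1/1.0781 = 0.9276; α₂ = α₁·K2/[H⁺] = 0.06128
α₁ + 2α₂ = 1.0501
CA = 1.0501 × 2.28 = 2.39 mmol/kg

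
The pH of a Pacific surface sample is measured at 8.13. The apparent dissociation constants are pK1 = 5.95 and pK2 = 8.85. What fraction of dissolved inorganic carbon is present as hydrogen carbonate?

α₁ = 1 / (1 + [H⁺]/K1 + K2/[H⁺]) = 1 / (1 + 10^-2.18 + 10^-0.72)
   = 1 / (1 + 0.0066069 + 0.19055) = 1/1.1972 = 0.8353

α₁ = 0.835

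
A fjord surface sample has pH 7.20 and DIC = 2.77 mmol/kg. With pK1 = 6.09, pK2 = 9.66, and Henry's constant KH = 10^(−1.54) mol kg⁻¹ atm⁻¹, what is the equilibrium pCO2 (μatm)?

pCO2 = 6900 μatm

α₀ = 1 / (1 + K1/[H⁺] + K1K2/[H⁺]²) = 1 / (1 + 10^+1.11 + 10^-1.35)
   = 1 / (1 + 12.882 + 0.044668) = 1/13.927 = 0.07180
[CO2*] = α₀ × DIC = 0.07180 × 2.77 = 0.1989 mmol/kg
pCO2 = [CO2*]/KH = 1.989×10^-4 / 2.884×10^-2 = 6900 μatm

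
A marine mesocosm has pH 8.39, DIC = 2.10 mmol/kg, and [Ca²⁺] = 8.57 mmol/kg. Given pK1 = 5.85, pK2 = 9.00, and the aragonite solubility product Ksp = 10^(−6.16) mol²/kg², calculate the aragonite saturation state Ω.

Ω = 5.12

α₂ = 1 / (1 + [H⁺]/K2 + [H⁺]²/(K1K2)) = 1 / (1 + 10^+0.61 + 10^-1.93)
   = 1 / (1 + 4.0738 + 0.011749) = 1/5.0856 = 0.1966
[CO3²⁻] = α₂ × DIC = 0.1966 × 2.10 = 0.4129 mmol/kg
Ksp = 10^(−6.16) = 6.918×10^-7
Ω = [Ca²⁺][CO3²⁻]/Ksp = (8.57×10^-3)(4.129×10^-4) / 6.918×10^-7 = 5.12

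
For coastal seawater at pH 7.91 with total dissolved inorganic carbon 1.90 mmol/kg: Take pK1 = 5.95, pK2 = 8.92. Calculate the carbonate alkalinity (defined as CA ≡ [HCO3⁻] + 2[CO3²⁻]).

CA = [HCO3⁻] + 2[CO3²⁻] = (α₁ + 2α₂)·DIC
At pH 7.91: [H⁺]/K1 = 10^-1.96 = 0.010965, K2/[H⁺] = 10^-1.01 = 0.097724
α₁ = 1/(1 + 0.010965 + 0.097724) = 1/1.1087 = 0.9020; α₂ = α₁·K2/[H⁺] = 0.08814
α₁ + 2α₂ = 1.0783
CA = 1.0783 × 1.90 = 2.05 mmol/kg

CA = 2.05 mmol/kg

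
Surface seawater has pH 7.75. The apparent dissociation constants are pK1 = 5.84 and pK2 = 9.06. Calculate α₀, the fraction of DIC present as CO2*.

α₀ = 1 / (1 + K1/[H⁺] + K1K2/[H⁺]²) = 1 / (1 + 10^+1.91 + 10^+0.60)
   = 1 / (1 + 81.283 + 3.9811) = 1/86.264 = 0.01159

α₀ = 0.0116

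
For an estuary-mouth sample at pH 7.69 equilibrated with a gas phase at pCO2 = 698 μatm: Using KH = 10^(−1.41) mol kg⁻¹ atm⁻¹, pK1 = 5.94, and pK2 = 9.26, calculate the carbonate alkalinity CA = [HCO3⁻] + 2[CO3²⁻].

CA = 1.61 mmol/kg

[CO2*] = KH · pCO2 = 10^(−1.41) × 698×10^-6 = 2.716×10^-5 mol/kg
α₀ = 1/(1 + K1/[H⁺] + K1K2/[H⁺]²) = 1/(1 + 10^+1.75 + 10^+0.18) = 0.01702
DIC = [CO2*]/α₀ = 2.716×10^-5 / 0.01702 = 1.595 mmol/kg
CA = (α₁ + 2α₂)·DIC = (0.9572 + 2×0.02576) × 1.595 = 1.61 mmol/kg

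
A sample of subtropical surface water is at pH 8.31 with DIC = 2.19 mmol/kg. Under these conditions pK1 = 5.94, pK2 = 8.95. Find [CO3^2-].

[CO3²⁻] = 0.407 mmol/kg

α₂ = 1 / (1 + [H⁺]/K2 + [H⁺]²/(K1K2)) = 1 / (1 + 10^+0.64 + 10^-1.73)
   = 1 / (1 + 4.3652 + 0.018621) = 1/5.3838 = 0.1857
[CO3²⁻] = α₂ × DIC = 0.1857 × 2.19 = 0.407 mmol/kg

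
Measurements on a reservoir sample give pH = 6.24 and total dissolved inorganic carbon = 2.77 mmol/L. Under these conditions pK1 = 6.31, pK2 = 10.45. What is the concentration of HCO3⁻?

[HCO3⁻] = 1.27 mmol/L

α₁ = 1 / (1 + [H⁺]/K1 + K2/[H⁺]) = 1 / (1 + 10^+0.07 + 10^-4.21)
   = 1 / (1 + 1.1749 + 6.1660×10^-5) = 1/2.1750 = 0.4598
[HCO3⁻] = α₁ × DIC = 0.4598 × 2.77 = 1.27 mmol/L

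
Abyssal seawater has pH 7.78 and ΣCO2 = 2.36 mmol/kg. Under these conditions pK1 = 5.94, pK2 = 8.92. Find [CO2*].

α₀ = 1 / (1 + K1/[H⁺] + K1K2/[H⁺]²) = 1 / (1 + 10^+1.84 + 10^+0.70)
   = 1 / (1 + 69.183 + 5.0119) = 1/75.195 = 0.01330
[CO2*] = α₀ × DIC = 0.01330 × 2.36 = 0.0314 mmol/kg

[CO2*] = 0.0314 mmol/kg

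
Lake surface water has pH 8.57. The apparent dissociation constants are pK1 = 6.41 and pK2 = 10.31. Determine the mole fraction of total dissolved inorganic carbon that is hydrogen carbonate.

α₁ = 1 / (1 + [H⁺]/K1 + K2/[H⁺]) = 1 / (1 + 10^-2.16 + 10^-1.74)
   = 1 / (1 + 0.0069183 + 0.018197) = 1/1.0251 = 0.9755

α₁ = 0.976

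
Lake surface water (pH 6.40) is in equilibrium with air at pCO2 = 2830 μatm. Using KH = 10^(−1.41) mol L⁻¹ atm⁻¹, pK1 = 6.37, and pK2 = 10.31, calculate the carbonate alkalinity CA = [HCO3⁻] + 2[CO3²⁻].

[CO2*] = KH · pCO2 = 10^(−1.41) × 2830×10^-6 = 1.101×10^-4 mol/L
α₀ = 1/(1 + K1/[H⁺] + K1K2/[H⁺]²) = 1/(1 + 10^+0.03 + 10^-3.88) = 0.4827
DIC = [CO2*]/α₀ = 1.101×10^-4 / 0.4827 = 0.2281 mmol/L
CA = (α₁ + 2α₂)·DIC = (0.5172 + 2×6.363×10^-5) × 0.2281 = 0.118 mmol/L

CA = 0.118 mmol/L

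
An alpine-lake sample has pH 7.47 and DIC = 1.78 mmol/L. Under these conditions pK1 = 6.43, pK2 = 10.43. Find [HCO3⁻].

[HCO3⁻] = 1.63 mmol/L

α₁ = 1 / (1 + [H⁺]/K1 + K2/[H⁺]) = 1 / (1 + 10^-1.04 + 10^-2.96)
   = 1 / (1 + 0.091201 + 0.0010965) = 1/1.0923 = 0.9155
[HCO3⁻] = α₁ × DIC = 0.9155 × 1.78 = 1.63 mmol/L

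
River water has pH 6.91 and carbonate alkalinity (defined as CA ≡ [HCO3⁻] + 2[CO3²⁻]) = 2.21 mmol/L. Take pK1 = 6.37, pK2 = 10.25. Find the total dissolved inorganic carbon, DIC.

CA = [HCO3⁻] + 2[CO3²⁻] = (α₁ + 2α₂)·DIC
At pH 6.91: [H⁺]/K1 = 10^-0.54 = 0.28840, K2/[H⁺] = 10^-3.34 = 0.00045709
α₁ = 1/(1 + 0.28840 + 0.00045709) = 1/1.2889 = 0.7759; α₂ = α₁·K2/[H⁺] = 0.0003546
α₁ + 2α₂ = 0.7766
DIC = CA / (α₁ + 2α₂) = 2.21 / 0.7766 = 2.85 mmol/L

DIC = 2.85 mmol/L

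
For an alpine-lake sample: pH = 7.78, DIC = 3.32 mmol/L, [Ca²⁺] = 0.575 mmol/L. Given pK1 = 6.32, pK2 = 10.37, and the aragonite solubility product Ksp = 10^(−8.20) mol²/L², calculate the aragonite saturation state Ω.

Ω = 0.750

α₂ = 1 / (1 + [H⁺]/K2 + [H⁺]²/(K1K2)) = 1 / (1 + 10^+2.59 + 10^+1.13)
   = 1 / (1 + 389.05 + 13.490) = 1/403.53 = 0.002478
[CO3²⁻] = α₂ × DIC = 0.002478 × 3.32 = 0.008227 mmol/L = 8.227 μmol/L
Ksp = 10^(−8.20) = 6.310×10^-9
Ω = [Ca²⁺][CO3²⁻]/Ksp = (0.575×10^-3)(8.227×10^-6) / 6.310×10^-9 = 0.750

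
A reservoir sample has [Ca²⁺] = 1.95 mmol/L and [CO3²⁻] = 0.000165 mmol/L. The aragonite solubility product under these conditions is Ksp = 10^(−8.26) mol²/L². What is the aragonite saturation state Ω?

Ω = 0.0585

Ksp = 10^(−8.26) = 5.495×10^-9
Ω = [Ca²⁺][CO3²⁻]/Ksp = (1.95×10^-3)(0.000165×10^-3) / 5.495×10^-9 = 0.0585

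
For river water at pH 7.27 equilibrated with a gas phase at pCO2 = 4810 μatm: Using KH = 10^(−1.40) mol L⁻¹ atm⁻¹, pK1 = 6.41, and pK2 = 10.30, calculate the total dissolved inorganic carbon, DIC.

DIC = 1.58 mmol/L

[CO2*] = KH · pCO2 = 10^(−1.40) × 4810×10^-6 = 1.915×10^-4 mol/L
α₀ = 1/(1 + K1/[H⁺] + K1K2/[H⁺]²) = 1/(1 + 10^+0.86 + 10^-2.17) = 0.1212
DIC = [CO2*]/α₀ = 1.915×10^-4 / 0.1212 = 1.58 mmol/L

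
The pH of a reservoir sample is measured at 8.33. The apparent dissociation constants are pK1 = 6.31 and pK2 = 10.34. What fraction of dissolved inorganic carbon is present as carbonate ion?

α₂ = 1 / (1 + [H⁺]/K2 + [H⁺]²/(K1K2)) = 1 / (1 + 10^+2.01 + 10^-0.01)
   = 1 / (1 + 102.33 + 0.97724) = 1/104.31 = 0.009587

α₂ = 0.00959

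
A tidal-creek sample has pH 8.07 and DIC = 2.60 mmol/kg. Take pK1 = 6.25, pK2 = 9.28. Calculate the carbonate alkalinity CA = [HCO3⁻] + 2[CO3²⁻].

CA = 2.71 mmol/kg

CA = [HCO3⁻] + 2[CO3²⁻] = (α₁ + 2α₂)·DIC
At pH 8.07: [H⁺]/K1 = 10^-1.82 = 0.015136, K2/[H⁺] = 10^-1.21 = 0.061660
α₁ = 1/(1 + 0.015136 + 0.061660) = 1/1.0768 = 0.9287; α₂ = α₁·K2/[H⁺] = 0.05726
α₁ + 2α₂ = 1.0432
CA = 1.0432 × 2.60 = 2.71 mmol/kg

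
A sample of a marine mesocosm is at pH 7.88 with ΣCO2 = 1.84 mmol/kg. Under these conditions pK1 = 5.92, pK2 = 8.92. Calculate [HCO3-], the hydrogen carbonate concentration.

α₁ = 1 / (1 + [H⁺]/K1 + K2/[H⁺]) = 1 / (1 + 10^-1.96 + 10^-1.04)
   = 1 / (1 + 0.010965 + 0.091201) = 1/1.1022 = 0.9073
[HCO3⁻] = α₁ × DIC = 0.9073 × 1.84 = 1.67 mmol/kg

[HCO3⁻] = 1.67 mmol/kg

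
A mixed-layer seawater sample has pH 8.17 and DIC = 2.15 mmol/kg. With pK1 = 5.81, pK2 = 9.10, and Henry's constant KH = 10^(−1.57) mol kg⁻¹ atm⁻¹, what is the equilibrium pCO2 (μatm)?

pCO2 = 311 μatm

α₀ = 1 / (1 + K1/[H⁺] + K1K2/[H⁺]²) = 1 / (1 + 10^+2.36 + 10^+1.43)
   = 1 / (1 + 229.09 + 26.915) = 1/257.00 = 0.003891
[CO2*] = α₀ × DIC = 0.003891 × 2.15 = 0.008366 mmol/kg = 8.366 μmol/kg
pCO2 = [CO2*]/KH = 8.366×10^-6 / 2.692×10^-2 = 311 μatm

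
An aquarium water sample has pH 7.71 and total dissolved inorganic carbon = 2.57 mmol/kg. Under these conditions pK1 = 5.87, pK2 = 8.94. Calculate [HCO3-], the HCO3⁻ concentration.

α₁ = 1 / (1 + [H⁺]/K1 + K2/[H⁺]) = 1 / (1 + 10^-1.84 + 10^-1.23)
   = 1 / (1 + 0.014454 + 0.058884) = 1/1.0733 = 0.9317
[HCO3⁻] = α₁ × DIC = 0.9317 × 2.57 = 2.39 mmol/kg

[HCO3⁻] = 2.39 mmol/kg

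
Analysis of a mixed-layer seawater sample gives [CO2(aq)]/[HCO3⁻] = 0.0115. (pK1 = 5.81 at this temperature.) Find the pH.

pH = 7.75

From K1 = [H⁺][HCO3⁻]/[CO2(aq)]:  pH = pK1 − log₁₀([CO2(aq)]/[HCO3⁻])
log₁₀(0.0115) = -1.939
pH = 5.81 − (-1.939) = 7.75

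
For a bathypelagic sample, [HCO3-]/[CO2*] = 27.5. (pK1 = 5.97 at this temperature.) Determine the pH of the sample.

From K1 = [H⁺][HCO3-]/[CO2*]:  pH = pK1 + log₁₀([HCO3-]/[CO2*])
log₁₀(27.5) = +1.439
pH = 5.97 + (+1.439) = 7.41

pH = 7.41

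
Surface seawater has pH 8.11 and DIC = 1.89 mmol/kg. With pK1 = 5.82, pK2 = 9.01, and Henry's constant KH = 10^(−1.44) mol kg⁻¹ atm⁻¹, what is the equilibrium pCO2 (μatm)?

pCO2 = 236 μatm

α₀ = 1 / (1 + K1/[H⁺] + K1K2/[H⁺]²) = 1 / (1 + 10^+2.29 + 10^+1.39)
   = 1 / (1 + 194.98 + 24.547) = 1/220.53 = 0.004534
[CO2*] = α₀ × DIC = 0.004534 × 1.89 = 0.008570 mmol/kg = 8.570 μmol/kg
pCO2 = [CO2*]/KH = 8.570×10^-6 / 3.631×10^-2 = 236 μatm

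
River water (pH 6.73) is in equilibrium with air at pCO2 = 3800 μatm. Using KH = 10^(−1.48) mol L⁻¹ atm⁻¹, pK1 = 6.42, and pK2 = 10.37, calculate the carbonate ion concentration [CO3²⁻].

[CO2*] = KH · pCO2 = 10^(−1.48) × 3800×10^-6 = 1.258×10^-4 mol/L
α₀ = 1/(1 + K1/[H⁺] + K1K2/[H⁺]²) = 1/(1 + 10^+0.31 + 10^-3.33) = 0.3287
DIC = [CO2*]/α₀ = 1.258×10^-4 / 0.3287 = 0.3828 mmol/L
[CO3²⁻] = α₂·DIC; α₂ = 0.0001537, so [CO3²⁻] = 0.0001537 × 0.3828 = 5.89×10^-5 mmol/L = 0.0589 μmol/L

[CO3²⁻] = 0.0589 μmol/L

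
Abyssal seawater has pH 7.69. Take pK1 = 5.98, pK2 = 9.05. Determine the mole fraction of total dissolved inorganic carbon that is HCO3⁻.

α₁ = 0.941

α₁ = 1 / (1 + [H⁺]/K1 + K2/[H⁺]) = 1 / (1 + 10^-1.71 + 10^-1.36)
   = 1 / (1 + 0.019498 + 0.043652) = 1/1.0632 = 0.9406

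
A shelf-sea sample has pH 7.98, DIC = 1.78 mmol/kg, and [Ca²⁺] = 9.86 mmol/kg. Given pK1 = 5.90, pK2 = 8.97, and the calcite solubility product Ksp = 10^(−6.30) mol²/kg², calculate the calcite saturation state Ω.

α₂ = 1 / (1 + [H⁺]/K2 + [H⁺]²/(K1K2)) = 1 / (1 + 10^+0.99 + 10^-1.09)
   = 1 / (1 + 9.7724 + 0.081283) = 1/10.854 = 0.09213
[CO3²⁻] = α₂ × DIC = 0.09213 × 1.78 = 0.1640 mmol/kg
Ksp = 10^(−6.30) = 5.012×10^-7
Ω = [Ca²⁺][CO3²⁻]/Ksp = (9.86×10^-3)(1.640×10^-4) / 5.012×10^-7 = 3.23

Ω = 3.23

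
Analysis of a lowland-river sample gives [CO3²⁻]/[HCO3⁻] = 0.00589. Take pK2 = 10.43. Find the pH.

From K2 = [H⁺][CO3²⁻]/[HCO3⁻]:  pH = pK2 + log₁₀([CO3²⁻]/[HCO3⁻])
log₁₀(0.00589) = -2.230
pH = 10.43 + (-2.230) = 8.20

pH = 8.20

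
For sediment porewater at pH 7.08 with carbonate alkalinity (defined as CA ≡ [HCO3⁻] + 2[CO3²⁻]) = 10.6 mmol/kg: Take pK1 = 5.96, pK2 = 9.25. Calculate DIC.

DIC = 11.3 mmol/kg

CA = [HCO3⁻] + 2[CO3²⁻] = (α₁ + 2α₂)·DIC
At pH 7.08: [H⁺]/K1 = 10^-1.12 = 0.075858, K2/[H⁺] = 10^-2.17 = 0.0067608
α₁ = 1/(1 + 0.075858 + 0.0067608) = 1/1.0826 = 0.9237; α₂ = α₁·K2/[H⁺] = 0.006245
α₁ + 2α₂ = 0.9362
DIC = CA / (α₁ + 2α₂) = 10.6 / 0.9362 = 11.3 mmol/kg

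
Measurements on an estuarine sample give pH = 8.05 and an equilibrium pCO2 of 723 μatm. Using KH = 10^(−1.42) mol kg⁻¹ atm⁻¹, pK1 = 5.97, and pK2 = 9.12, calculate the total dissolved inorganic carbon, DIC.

[CO2*] = KH · pCO2 = 10^(−1.42) × 723×10^-6 = 2.749×10^-5 mol/kg
α₀ = 1/(1 + K1/[H⁺] + K1K2/[H⁺]²) = 1/(1 + 10^+2.08 + 10^+1.01) = 0.007607
DIC = [CO2*]/α₀ = 2.749×10^-5 / 0.007607 = 3.61 mmol/kg

DIC = 3.61 mmol/kg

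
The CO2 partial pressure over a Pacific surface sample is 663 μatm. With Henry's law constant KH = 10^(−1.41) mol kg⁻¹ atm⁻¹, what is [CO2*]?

[CO2*] = 25.8 μmol/kg

KH = 10^(−1.41) = 3.890×10^-2 mol kg⁻¹ atm⁻¹
[CO2*] = KH · pCO2 = 3.890×10^-2 × 663×10^-6 atm = 2.58×10^-5 mol/kg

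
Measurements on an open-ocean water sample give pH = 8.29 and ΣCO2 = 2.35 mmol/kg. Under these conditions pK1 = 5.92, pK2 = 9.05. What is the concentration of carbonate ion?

α₂ = 1 / (1 + [H⁺]/K2 + [H⁺]²/(K1K2)) = 1 / (1 + 10^+0.76 + 10^-1.61)
   = 1 / (1 + 5.7544 + 0.024547) = 1/6.7789 = 0.1475
[CO3²⁻] = α₂ × DIC = 0.1475 × 2.35 = 0.347 mmol/kg

[CO3²⁻] = 0.347 mmol/kg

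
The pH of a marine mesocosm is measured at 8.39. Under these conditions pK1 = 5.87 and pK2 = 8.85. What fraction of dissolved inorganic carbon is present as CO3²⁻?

α₂ = 1 / (1 + [H⁺]/K2 + [H⁺]²/(K1K2)) = 1 / (1 + 10^+0.46 + 10^-2.06)
   = 1 / (1 + 2.8840 + 0.0087096) = 1/3.8927 = 0.2569

α₂ = 0.257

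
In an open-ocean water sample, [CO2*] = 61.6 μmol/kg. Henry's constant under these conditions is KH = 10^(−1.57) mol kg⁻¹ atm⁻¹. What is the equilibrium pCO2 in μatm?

KH = 10^(−1.57) = 2.692×10^-2 mol kg⁻¹ atm⁻¹
pCO2 = [CO2*]/KH = 61.6×10^-6 / 2.692×10^-2 = 2.29×10^-3 atm = 2290 μatm

pCO2 = 2290 μatm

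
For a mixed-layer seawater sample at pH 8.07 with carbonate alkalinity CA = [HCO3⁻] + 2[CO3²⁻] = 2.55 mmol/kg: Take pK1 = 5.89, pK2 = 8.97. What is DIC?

CA = [HCO3⁻] + 2[CO3²⁻] = (α₁ + 2α₂)·DIC
At pH 8.07: [H⁺]/K1 = 10^-2.18 = 0.0066069, K2/[H⁺] = 10^-0.90 = 0.12589
α₁ = 1/(1 + 0.0066069 + 0.12589) = 1/1.1325 = 0.8830; α₂ = α₁·K2/[H⁺] = 0.1112
α₁ + 2α₂ = 1.1053
DIC = CA / (α₁ + 2α₂) = 2.55 / 1.1053 = 2.31 mmol/kg

DIC = 2.31 mmol/kg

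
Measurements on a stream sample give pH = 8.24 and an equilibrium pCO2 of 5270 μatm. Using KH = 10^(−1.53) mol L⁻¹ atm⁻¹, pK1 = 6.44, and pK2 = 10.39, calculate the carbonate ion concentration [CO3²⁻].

[CO3²⁻] = 0.0695 mmol/L

[CO2*] = KH · pCO2 = 10^(−1.53) × 5270×10^-6 = 1.555×10^-4 mol/L
α₀ = 1/(1 + K1/[H⁺] + K1K2/[H⁺]²) = 1/(1 + 10^+1.80 + 10^-0.35) = 0.01549
DIC = [CO2*]/α₀ = 1.555×10^-4 / 0.01549 = 10.04 mmol/L
[CO3²⁻] = α₂·DIC; α₂ = 0.006921, so [CO3²⁻] = 0.006921 × 10.04 = 0.0695 mmol/L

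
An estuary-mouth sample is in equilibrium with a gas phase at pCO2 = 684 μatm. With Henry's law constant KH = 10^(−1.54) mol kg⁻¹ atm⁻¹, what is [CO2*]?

KH = 10^(−1.54) = 2.884×10^-2 mol kg⁻¹ atm⁻¹
[CO2*] = KH · pCO2 = 2.884×10^-2 × 684×10^-6 atm = 1.97×10^-5 mol/kg

[CO2*] = 19.7 μmol/kg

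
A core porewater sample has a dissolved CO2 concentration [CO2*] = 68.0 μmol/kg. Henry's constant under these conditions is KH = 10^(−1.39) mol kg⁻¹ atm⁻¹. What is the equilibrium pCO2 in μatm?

KH = 10^(−1.39) = 4.074×10^-2 mol kg⁻¹ atm⁻¹
pCO2 = [CO2*]/KH = 68.0×10^-6 / 4.074×10^-2 = 1.67×10^-3 atm = 1670 μatm

pCO2 = 1670 μatm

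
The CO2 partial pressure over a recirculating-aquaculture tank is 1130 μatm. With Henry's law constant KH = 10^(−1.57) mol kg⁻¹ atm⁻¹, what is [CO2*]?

KH = 10^(−1.57) = 2.692×10^-2 mol kg⁻¹ atm⁻¹
[CO2*] = KH · pCO2 = 2.692×10^-2 × 1130×10^-6 atm = 3.04×10^-5 mol/kg

[CO2*] = 30.4 μmol/kg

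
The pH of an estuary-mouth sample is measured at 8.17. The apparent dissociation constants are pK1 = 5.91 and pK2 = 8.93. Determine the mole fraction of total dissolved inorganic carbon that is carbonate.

α₂ = 1 / (1 + [H⁺]/K2 + [H⁺]²/(K1K2)) = 1 / (1 + 10^+0.76 + 10^-1.50)
   = 1 / (1 + 5.7544 + 0.031623) = 1/6.7860 = 0.1474

α₂ = 0.147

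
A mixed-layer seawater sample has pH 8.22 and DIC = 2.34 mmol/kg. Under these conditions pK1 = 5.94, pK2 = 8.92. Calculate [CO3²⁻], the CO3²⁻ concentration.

[CO3²⁻] = 0.388 mmol/kg

α₂ = 1 / (1 + [H⁺]/K2 + [H⁺]²/(K1K2)) = 1 / (1 + 10^+0.70 + 10^-1.58)
   = 1 / (1 + 5.0119 + 0.026303) = 1/6.0382 = 0.1656
[CO3²⁻] = α₂ × DIC = 0.1656 × 2.34 = 0.388 mmol/kg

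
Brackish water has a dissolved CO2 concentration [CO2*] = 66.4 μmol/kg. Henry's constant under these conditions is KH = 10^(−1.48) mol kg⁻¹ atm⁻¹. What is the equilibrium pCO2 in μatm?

KH = 10^(−1.48) = 3.311×10^-2 mol kg⁻¹ atm⁻¹
pCO2 = [CO2*]/KH = 66.4×10^-6 / 3.311×10^-2 = 2.01×10^-3 atm = 2010 μatm

pCO2 = 2010 μatm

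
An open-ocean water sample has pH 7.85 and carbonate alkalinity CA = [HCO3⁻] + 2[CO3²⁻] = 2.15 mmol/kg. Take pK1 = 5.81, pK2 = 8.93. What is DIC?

DIC = 2.01 mmol/kg

CA = [HCO3⁻] + 2[CO3²⁻] = (α₁ + 2α₂)·DIC
At pH 7.85: [H⁺]/K1 = 10^-2.04 = 0.0091201, K2/[H⁺] = 10^-1.08 = 0.083176
α₁ = 1/(1 + 0.0091201 + 0.083176) = 1/1.0923 = 0.9155; α₂ = α₁·K2/[H⁺] = 0.07615
α₁ + 2α₂ = 1.0678
DIC = CA / (α₁ + 2α₂) = 2.15 / 1.0678 = 2.01 mmol/kg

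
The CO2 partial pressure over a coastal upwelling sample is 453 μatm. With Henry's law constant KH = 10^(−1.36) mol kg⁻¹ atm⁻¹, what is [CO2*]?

[CO2*] = 19.8 μmol/kg

KH = 10^(−1.36) = 4.365×10^-2 mol kg⁻¹ atm⁻¹
[CO2*] = KH · pCO2 = 4.365×10^-2 × 453×10^-6 atm = 1.98×10^-5 mol/kg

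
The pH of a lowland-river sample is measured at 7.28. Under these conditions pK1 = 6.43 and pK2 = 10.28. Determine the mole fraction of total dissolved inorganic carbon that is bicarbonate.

α₁ = 0.875

α₁ = 1 / (1 + [H⁺]/K1 + K2/[H⁺]) = 1 / (1 + 10^-0.85 + 10^-3.00)
   = 1 / (1 + 0.14125 + 0.0010000) = 1/1.1423 = 0.8755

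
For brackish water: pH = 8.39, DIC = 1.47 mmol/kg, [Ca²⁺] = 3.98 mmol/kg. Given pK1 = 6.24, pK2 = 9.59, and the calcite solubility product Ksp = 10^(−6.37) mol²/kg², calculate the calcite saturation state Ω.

α₂ = 1 / (1 + [H⁺]/K2 + [H⁺]²/(K1K2)) = 1 / (1 + 10^+1.20 + 10^-0.95)
   = 1 / (1 + 15.849 + 0.11220) = 1/16.961 = 0.05896
[CO3²⁻] = α₂ × DIC = 0.05896 × 1.47 = 0.08667 mmol/kg
Ksp = 10^(−6.37) = 4.266×10^-7
Ω = [Ca²⁺][CO3²⁻]/Ksp = (3.98×10^-3)(8.667×10^-5) / 4.266×10^-7 = 0.809

Ω = 0.809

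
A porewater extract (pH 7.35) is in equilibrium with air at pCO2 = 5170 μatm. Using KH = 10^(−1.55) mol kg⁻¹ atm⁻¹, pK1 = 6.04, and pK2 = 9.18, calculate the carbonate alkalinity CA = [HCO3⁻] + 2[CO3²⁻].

[CO2*] = KH · pCO2 = 10^(−1.55) × 5170×10^-6 = 1.457×10^-4 mol/kg
α₀ = 1/(1 + K1/[H⁺] + K1K2/[H⁺]²) = 1/(1 + 10^+1.31 + 10^-0.52) = 0.04604
DIC = [CO2*]/α₀ = 1.457×10^-4 / 0.04604 = 3.165 mmol/kg
CA = (α₁ + 2α₂)·DIC = (0.9401 + 2×0.01390) × 3.165 = 3.06 mmol/kg

CA = 3.06 mmol/kg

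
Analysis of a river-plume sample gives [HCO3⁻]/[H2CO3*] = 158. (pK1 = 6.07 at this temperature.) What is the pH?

pH = 8.27

From K1 = [H⁺][HCO3⁻]/[H2CO3*]:  pH = pK1 + log₁₀([HCO3⁻]/[H2CO3*])
log₁₀(158) = +2.199
pH = 6.07 + (+2.199) = 8.27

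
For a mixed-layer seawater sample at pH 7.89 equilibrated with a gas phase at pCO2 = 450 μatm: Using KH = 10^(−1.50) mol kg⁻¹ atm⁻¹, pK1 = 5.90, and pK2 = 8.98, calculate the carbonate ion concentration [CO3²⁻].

[CO3²⁻] = 0.113 mmol/kg

[CO2*] = KH · pCO2 = 10^(−1.50) × 450×10^-6 = 1.423×10^-5 mol/kg
α₀ = 1/(1 + K1/[H⁺] + K1K2/[H⁺]²) = 1/(1 + 10^+1.99 + 10^+0.90) = 0.009375
DIC = [CO2*]/α₀ = 1.423×10^-5 / 0.009375 = 1.518 mmol/kg
[CO3²⁻] = α₂·DIC; α₂ = 0.07447, so [CO3²⁻] = 0.07447 × 1.518 = 0.113 mmol/kg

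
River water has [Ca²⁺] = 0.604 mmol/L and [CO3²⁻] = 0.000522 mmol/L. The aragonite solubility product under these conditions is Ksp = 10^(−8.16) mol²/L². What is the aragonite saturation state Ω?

Ksp = 10^(−8.16) = 6.918×10^-9
Ω = [Ca²⁺][CO3²⁻]/Ksp = (0.604×10^-3)(0.000522×10^-3) / 6.918×10^-9 = 0.0456

Ω = 0.0456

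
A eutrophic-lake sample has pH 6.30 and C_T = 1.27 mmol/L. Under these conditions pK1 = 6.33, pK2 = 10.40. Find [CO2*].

[CO2*] = 0.657 mmol/L

α₀ = 1 / (1 + K1/[H⁺] + K1K2/[H⁺]²) = 1 / (1 + 10^-0.03 + 10^-4.13)
   = 1 / (1 + 0.93325 + 7.4131×10^-5) = 1/1.9333 = 0.5172
[CO2*] = α₀ × DIC = 0.5172 × 1.27 = 0.657 mmol/L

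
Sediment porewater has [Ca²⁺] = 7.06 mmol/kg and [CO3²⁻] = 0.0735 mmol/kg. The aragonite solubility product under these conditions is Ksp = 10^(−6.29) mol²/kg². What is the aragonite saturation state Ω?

Ω = 1.01

Ksp = 10^(−6.29) = 5.129×10^-7
Ω = [Ca²⁺][CO3²⁻]/Ksp = (7.06×10^-3)(0.0735×10^-3) / 5.129×10^-7 = 1.01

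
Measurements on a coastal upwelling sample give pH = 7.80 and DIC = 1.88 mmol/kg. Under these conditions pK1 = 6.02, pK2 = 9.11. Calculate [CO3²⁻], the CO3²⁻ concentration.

[CO3²⁻] = 0.0864 mmol/kg

α₂ = 1 / (1 + [H⁺]/K2 + [H⁺]²/(K1K2)) = 1 / (1 + 10^+1.31 + 10^-0.47)
   = 1 / (1 + 20.417 + 0.33884) = 1/21.756 = 0.04596
[CO3²⁻] = α₂ × DIC = 0.04596 × 1.88 = 0.0864 mmol/kg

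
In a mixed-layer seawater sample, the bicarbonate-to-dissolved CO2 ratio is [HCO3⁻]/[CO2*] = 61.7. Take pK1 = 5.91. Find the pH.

pH = 7.70

From K1 = [H⁺][HCO3⁻]/[CO2*]:  pH = pK1 + log₁₀([HCO3⁻]/[CO2*])
log₁₀(61.7) = +1.790
pH = 5.91 + (+1.790) = 7.70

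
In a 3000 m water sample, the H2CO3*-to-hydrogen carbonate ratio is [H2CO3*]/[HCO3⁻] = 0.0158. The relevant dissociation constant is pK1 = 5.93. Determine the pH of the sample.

From K1 = [H⁺][HCO3⁻]/[H2CO3*]:  pH = pK1 − log₁₀([H2CO3*]/[HCO3⁻])
log₁₀(0.0158) = -1.801
pH = 5.93 − (-1.801) = 7.73

pH = 7.73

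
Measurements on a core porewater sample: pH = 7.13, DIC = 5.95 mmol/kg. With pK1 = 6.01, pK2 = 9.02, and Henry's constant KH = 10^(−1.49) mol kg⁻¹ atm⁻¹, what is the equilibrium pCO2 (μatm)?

α₀ = 1 / (1 + K1/[H⁺] + K1K2/[H⁺]²) = 1 / (1 + 10^+1.12 + 10^-0.77)
   = 1 / (1 + 13.183 + 0.16982) = 1/14.352 = 0.06967
[CO2*] = α₀ × DIC = 0.06967 × 5.95 = 0.4146 mmol/kg
pCO2 = [CO2*]/KH = 4.146×10^-4 / 3.236×10^-2 = 1.28×10^4 μatm

pCO2 = 1.28×10^4 μatm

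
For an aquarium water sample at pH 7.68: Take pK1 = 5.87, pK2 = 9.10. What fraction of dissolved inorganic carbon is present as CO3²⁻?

α₂ = 0.0361

α₂ = 1 / (1 + [H⁺]/K2 + [H⁺]²/(K1K2)) = 1 / (1 + 10^+1.42 + 10^-0.39)
   = 1 / (1 + 26.303 + 0.40738) = 1/27.710 = 0.03609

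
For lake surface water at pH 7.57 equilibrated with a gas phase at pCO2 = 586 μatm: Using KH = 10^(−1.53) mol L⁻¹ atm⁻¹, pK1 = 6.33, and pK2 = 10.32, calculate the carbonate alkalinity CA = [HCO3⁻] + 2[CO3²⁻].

CA = 0.302 mmol/L

[CO2*] = KH · pCO2 = 10^(−1.53) × 586×10^-6 = 1.729×10^-5 mol/L
α₀ = 1/(1 + K1/[H⁺] + K1K2/[H⁺]²) = 1/(1 + 10^+1.24 + 10^-1.51) = 0.05432
DIC = [CO2*]/α₀ = 1.729×10^-5 / 0.05432 = 0.3184 mmol/L
CA = (α₁ + 2α₂)·DIC = (0.9440 + 2×0.001679) × 0.3184 = 0.302 mmol/L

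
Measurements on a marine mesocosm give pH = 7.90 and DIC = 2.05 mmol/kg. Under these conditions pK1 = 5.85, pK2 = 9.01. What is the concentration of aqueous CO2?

[CO2*] = 16.8 μmol/kg

α₀ = 1 / (1 + K1/[H⁺] + K1K2/[H⁺]²) = 1 / (1 + 10^+2.05 + 10^+0.94)
   = 1 / (1 + 112.20 + 8.7096) = 1/121.91 = 0.008203
[CO2*] = α₀ × DIC = 0.008203 × 2.05 = 0.0168 mmol/kg = 16.8 μmol/kg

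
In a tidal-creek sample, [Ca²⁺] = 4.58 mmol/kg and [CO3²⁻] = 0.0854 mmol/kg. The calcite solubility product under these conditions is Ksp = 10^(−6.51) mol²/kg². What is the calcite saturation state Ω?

Ksp = 10^(−6.51) = 3.090×10^-7
Ω = [Ca²⁺][CO3²⁻]/Ksp = (4.58×10^-3)(0.0854×10^-3) / 3.090×10^-7 = 1.27

Ω = 1.27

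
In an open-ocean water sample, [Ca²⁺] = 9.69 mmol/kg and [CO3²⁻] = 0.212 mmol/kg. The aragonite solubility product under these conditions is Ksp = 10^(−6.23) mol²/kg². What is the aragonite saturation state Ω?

Ω = 3.49

Ksp = 10^(−6.23) = 5.888×10^-7
Ω = [Ca²⁺][CO3²⁻]/Ksp = (9.69×10^-3)(0.212×10^-3) / 5.888×10^-7 = 3.49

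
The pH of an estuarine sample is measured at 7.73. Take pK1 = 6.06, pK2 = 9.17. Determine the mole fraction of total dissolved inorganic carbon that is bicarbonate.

α₁ = 1 / (1 + [H⁺]/K1 + K2/[H⁺]) = 1 / (1 + 10^-1.67 + 10^-1.44)
   = 1 / (1 + 0.021380 + 0.036308) = 1/1.0577 = 0.9455

α₁ = 0.945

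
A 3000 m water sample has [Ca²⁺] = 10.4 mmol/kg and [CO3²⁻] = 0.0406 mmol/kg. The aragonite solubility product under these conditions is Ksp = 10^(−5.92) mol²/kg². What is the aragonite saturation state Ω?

Ksp = 10^(−5.92) = 1.202×10^-6
Ω = [Ca²⁺][CO3²⁻]/Ksp = (10.4×10^-3)(0.0406×10^-3) / 1.202×10^-6 = 0.351

Ω = 0.351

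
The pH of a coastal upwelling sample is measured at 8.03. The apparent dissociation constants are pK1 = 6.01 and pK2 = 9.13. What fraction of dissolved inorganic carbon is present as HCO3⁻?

α₁ = 0.918

α₁ = 1 / (1 + [H⁺]/K1 + K2/[H⁺]) = 1 / (1 + 10^-2.02 + 10^-1.10)
   = 1 / (1 + 0.0095499 + 0.079433) = 1/1.0890 = 0.9183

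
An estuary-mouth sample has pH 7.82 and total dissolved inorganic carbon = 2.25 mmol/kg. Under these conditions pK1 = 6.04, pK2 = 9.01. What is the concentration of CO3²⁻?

[CO3²⁻] = 0.134 mmol/kg

α₂ = 1 / (1 + [H⁺]/K2 + [H⁺]²/(K1K2)) = 1 / (1 + 10^+1.19 + 10^-0.59)
   = 1 / (1 + 15.488 + 0.25704) = 1/16.745 = 0.05972
[CO3²⁻] = α₂ × DIC = 0.05972 × 2.25 = 0.134 mmol/kg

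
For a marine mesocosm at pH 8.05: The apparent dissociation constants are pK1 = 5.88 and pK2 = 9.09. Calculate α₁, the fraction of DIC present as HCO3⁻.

α₁ = 0.911

α₁ = 1 / (1 + [H⁺]/K1 + K2/[H⁺]) = 1 / (1 + 10^-2.17 + 10^-1.04)
   = 1 / (1 + 0.0067608 + 0.091201) = 1/1.0980 = 0.9108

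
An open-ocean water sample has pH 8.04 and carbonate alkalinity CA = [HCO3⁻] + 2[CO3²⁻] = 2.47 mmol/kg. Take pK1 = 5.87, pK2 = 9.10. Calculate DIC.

CA = [HCO3⁻] + 2[CO3²⁻] = (α₁ + 2α₂)·DIC
At pH 8.04: [H⁺]/K1 = 10^-2.17 = 0.0067608, K2/[H⁺] = 10^-1.06 = 0.087096
α₁ = 1/(1 + 0.0067608 + 0.087096) = 1/1.0939 = 0.9142; α₂ = α₁·K2/[H⁺] = 0.07962
α₁ + 2α₂ = 1.0734
DIC = CA / (α₁ + 2α₂) = 2.47 / 1.0734 = 2.30 mmol/kg

DIC = 2.30 mmol/kg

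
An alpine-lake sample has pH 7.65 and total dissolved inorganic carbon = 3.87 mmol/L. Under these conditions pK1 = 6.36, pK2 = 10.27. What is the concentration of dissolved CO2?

[CO2*] = 0.188 mmol/L

α₀ = 1 / (1 + K1/[H⁺] + K1K2/[H⁺]²) = 1 / (1 + 10^+1.29 + 10^-1.33)
   = 1 / (1 + 19.498 + 0.046774) = 1/20.545 = 0.04867
[CO2*] = α₀ × DIC = 0.04867 × 3.87 = 0.188 mmol/L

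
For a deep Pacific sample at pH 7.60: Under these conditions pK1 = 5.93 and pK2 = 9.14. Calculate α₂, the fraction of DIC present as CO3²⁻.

α₂ = 1 / (1 + [H⁺]/K2 + [H⁺]²/(K1K2)) = 1 / (1 + 10^+1.54 + 10^-0.13)
   = 1 / (1 + 34.674 + 0.74131) = 1/36.415 = 0.02746

α₂ = 0.0275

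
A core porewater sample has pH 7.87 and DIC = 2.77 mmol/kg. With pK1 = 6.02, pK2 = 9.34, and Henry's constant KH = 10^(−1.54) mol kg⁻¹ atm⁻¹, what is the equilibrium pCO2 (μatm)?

pCO2 = 1290 μatm

α₀ = 1 / (1 + K1/[H⁺] + K1K2/[H⁺]²) = 1 / (1 + 10^+1.85 + 10^+0.38)
   = 1 / (1 + 70.795 + 2.3988) = 1/74.193 = 0.01348
[CO2*] = α₀ × DIC = 0.01348 × 2.77 = 0.03733 mmol/kg
pCO2 = [CO2*]/KH = 3.733×10^-5 / 2.884×10^-2 = 1290 μatm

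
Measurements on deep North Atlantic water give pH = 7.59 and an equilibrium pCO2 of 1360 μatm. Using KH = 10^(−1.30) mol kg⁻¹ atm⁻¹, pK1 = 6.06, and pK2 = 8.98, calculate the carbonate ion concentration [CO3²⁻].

[CO3²⁻] = 0.0941 mmol/kg

[CO2*] = KH · pCO2 = 10^(−1.30) × 1360×10^-6 = 6.816×10^-5 mol/kg
α₀ = 1/(1 + K1/[H⁺] + K1K2/[H⁺]²) = 1/(1 + 10^+1.53 + 10^+0.14) = 0.02757
DIC = [CO2*]/α₀ = 6.816×10^-5 / 0.02757 = 2.472 mmol/kg
[CO3²⁻] = α₂·DIC; α₂ = 0.03806, so [CO3²⁻] = 0.03806 × 2.472 = 0.0941 mmol/kg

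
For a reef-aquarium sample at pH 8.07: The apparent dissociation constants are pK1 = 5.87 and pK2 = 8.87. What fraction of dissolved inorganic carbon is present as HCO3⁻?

α₁ = 1 / (1 + [H⁺]/K1 + K2/[H⁺]) = 1 / (1 + 10^-2.20 + 10^-0.80)
   = 1 / (1 + 0.0063096 + 0.15849) = 1/1.1648 = 0.8585

α₁ = 0.859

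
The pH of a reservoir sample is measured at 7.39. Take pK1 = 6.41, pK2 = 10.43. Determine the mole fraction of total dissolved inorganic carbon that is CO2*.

α₀ = 0.0947

α₀ = 1 / (1 + K1/[H⁺] + K1K2/[H⁺]²) = 1 / (1 + 10^+0.98 + 10^-2.06)
   = 1 / (1 + 9.5499 + 0.0087096) = 1/10.559 = 0.09471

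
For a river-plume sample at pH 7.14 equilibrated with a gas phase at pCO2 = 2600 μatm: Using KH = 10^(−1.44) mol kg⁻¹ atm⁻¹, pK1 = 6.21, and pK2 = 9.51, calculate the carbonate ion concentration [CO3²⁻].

[CO3²⁻] = 3.43 μmol/kg

[CO2*] = KH · pCO2 = 10^(−1.44) × 2600×10^-6 = 9.440×10^-5 mol/kg
α₀ = 1/(1 + K1/[H⁺] + K1K2/[H⁺]²) = 1/(1 + 10^+0.93 + 10^-1.44) = 0.1047
DIC = [CO2*]/α₀ = 9.440×10^-5 / 0.1047 = 0.9013 mmol/kg
[CO3²⁻] = α₂·DIC; α₂ = 0.003803, so [CO3²⁻] = 0.003803 × 0.9013 = 0.00343 mmol/kg = 3.43 μmol/kg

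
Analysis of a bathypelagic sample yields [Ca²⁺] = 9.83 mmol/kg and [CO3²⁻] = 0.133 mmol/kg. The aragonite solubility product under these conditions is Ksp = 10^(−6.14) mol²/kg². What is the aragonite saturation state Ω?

Ksp = 10^(−6.14) = 7.244×10^-7
Ω = [Ca²⁺][CO3²⁻]/Ksp = (9.83×10^-3)(0.133×10^-3) / 7.244×10^-7 = 1.80

Ω = 1.80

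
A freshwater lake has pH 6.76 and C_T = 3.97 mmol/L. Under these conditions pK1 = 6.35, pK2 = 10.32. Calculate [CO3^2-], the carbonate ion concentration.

α₂ = 1 / (1 + [H⁺]/K2 + [H⁺]²/(K1K2)) = 1 / (1 + 10^+3.56 + 10^+3.15)
   = 1 / (1 + 3630.8 + 1412.5) = 1/5044.3 = 0.0001982
[CO3²⁻] = α₂ × DIC = 0.0001982 × 3.97 = 0.000787 mmol/L = 0.787 μmol/L

[CO3²⁻] = 0.787 μmol/L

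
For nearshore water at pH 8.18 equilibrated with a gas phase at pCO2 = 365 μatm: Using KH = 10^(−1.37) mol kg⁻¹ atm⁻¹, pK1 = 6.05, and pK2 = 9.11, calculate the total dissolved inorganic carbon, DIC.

[CO2*] = KH · pCO2 = 10^(−1.37) × 365×10^-6 = 1.557×10^-5 mol/kg
α₀ = 1/(1 + K1/[H⁺] + K1K2/[H⁺]²) = 1/(1 + 10^+2.13 + 10^+1.20) = 0.006590
DIC = [CO2*]/α₀ = 1.557×10^-5 / 0.006590 = 2.36 mmol/kg

DIC = 2.36 mmol/kg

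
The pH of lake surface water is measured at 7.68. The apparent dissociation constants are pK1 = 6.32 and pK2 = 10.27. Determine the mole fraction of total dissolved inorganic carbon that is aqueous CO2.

α₀ = 1 / (1 + K1/[H⁺] + K1K2/[H⁺]²) = 1 / (1 + 10^+1.36 + 10^-1.23)
   = 1 / (1 + 22.909 + 0.058884) = 1/23.968 = 0.04172

α₀ = 0.0417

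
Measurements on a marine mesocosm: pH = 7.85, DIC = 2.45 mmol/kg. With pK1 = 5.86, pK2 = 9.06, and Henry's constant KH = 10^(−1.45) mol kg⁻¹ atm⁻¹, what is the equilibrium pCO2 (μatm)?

pCO2 = 659 μatm

α₀ = 1 / (1 + K1/[H⁺] + K1K2/[H⁺]²) = 1 / (1 + 10^+1.99 + 10^+0.78)
   = 1 / (1 + 97.724 + 6.0256) = 1/104.75 = 0.009547
[CO2*] = α₀ × DIC = 0.009547 × 2.45 = 0.02339 mmol/kg
pCO2 = [CO2*]/KH = 2.339×10^-5 / 3.548×10^-2 = 659 μatm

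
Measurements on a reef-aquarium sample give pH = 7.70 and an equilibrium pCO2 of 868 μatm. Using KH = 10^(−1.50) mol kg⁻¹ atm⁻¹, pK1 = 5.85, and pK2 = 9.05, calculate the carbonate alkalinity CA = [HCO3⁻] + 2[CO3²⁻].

CA = 2.12 mmol/kg

[CO2*] = KH · pCO2 = 10^(−1.50) × 868×10^-6 = 2.745×10^-5 mol/kg
α₀ = 1/(1 + K1/[H⁺] + K1K2/[H⁺]²) = 1/(1 + 10^+1.85 + 10^+0.50) = 0.01334
DIC = [CO2*]/α₀ = 2.745×10^-5 / 0.01334 = 2.057 mmol/kg
CA = (α₁ + 2α₂)·DIC = (0.9445 + 2×0.04219) × 2.057 = 2.12 mmol/kg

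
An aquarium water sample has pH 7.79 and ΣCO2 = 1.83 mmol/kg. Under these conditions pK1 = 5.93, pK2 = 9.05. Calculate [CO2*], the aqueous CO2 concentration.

α₀ = 1 / (1 + K1/[H⁺] + K1K2/[H⁺]²) = 1 / (1 + 10^+1.86 + 10^+0.60)
   = 1 / (1 + 72.444 + 3.9811) = 1/77.425 = 0.01292
[CO2*] = α₀ × DIC = 0.01292 × 1.83 = 0.0236 mmol/kg

[CO2*] = 0.0236 mmol/kg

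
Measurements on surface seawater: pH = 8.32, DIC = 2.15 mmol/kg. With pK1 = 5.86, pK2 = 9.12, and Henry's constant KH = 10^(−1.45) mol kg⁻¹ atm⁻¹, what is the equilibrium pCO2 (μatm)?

pCO2 = 181 μatm

α₀ = 1 / (1 + K1/[H⁺] + K1K2/[H⁺]²) = 1 / (1 + 10^+2.46 + 10^+1.66)
   = 1 / (1 + 288.40 + 45.709) = 1/335.11 = 0.002984
[CO2*] = α₀ × DIC = 0.002984 × 2.15 = 0.006416 mmol/kg = 6.416 μmol/kg
pCO2 = [CO2*]/KH = 6.416×10^-6 / 3.548×10^-2 = 181 μatm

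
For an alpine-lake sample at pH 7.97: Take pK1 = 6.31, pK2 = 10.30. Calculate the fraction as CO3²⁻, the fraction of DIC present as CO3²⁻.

α₂ = 0.00456

α₂ = 1 / (1 + [H⁺]/K2 + [H⁺]²/(K1K2)) = 1 / (1 + 10^+2.33 + 10^+0.67)
   = 1 / (1 + 213.80 + 4.6774) = 1/219.47 = 0.004556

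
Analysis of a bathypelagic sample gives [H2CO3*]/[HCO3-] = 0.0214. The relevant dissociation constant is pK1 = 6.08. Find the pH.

pH = 7.75

From K1 = [H⁺][HCO3-]/[H2CO3*]:  pH = pK1 − log₁₀([H2CO3*]/[HCO3-])
log₁₀(0.0214) = -1.670
pH = 6.08 − (-1.670) = 7.75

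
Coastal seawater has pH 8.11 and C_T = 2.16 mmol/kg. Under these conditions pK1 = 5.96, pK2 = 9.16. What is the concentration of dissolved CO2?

[CO2*] = 13.9 μmol/kg

α₀ = 1 / (1 + K1/[H⁺] + K1K2/[H⁺]²) = 1 / (1 + 10^+2.15 + 10^+1.10)
   = 1 / (1 + 141.25 + 12.589) = 1/154.84 = 0.006458
[CO2*] = α₀ × DIC = 0.006458 × 2.16 = 0.0139 mmol/kg = 13.9 μmol/kg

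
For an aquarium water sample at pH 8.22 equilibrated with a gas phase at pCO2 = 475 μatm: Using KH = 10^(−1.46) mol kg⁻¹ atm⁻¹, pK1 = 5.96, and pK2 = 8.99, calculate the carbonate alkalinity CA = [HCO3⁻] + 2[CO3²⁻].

CA = 4.01 mmol/kg

[CO2*] = KH · pCO2 = 10^(−1.46) × 475×10^-6 = 1.647×10^-5 mol/kg
α₀ = 1/(1 + K1/[H⁺] + K1K2/[H⁺]²) = 1/(1 + 10^+2.26 + 10^+1.49) = 0.004676
DIC = [CO2*]/α₀ = 1.647×10^-5 / 0.004676 = 3.522 mmol/kg
CA = (α₁ + 2α₂)·DIC = (0.8508 + 2×0.1445) × 3.522 = 4.01 mmol/kg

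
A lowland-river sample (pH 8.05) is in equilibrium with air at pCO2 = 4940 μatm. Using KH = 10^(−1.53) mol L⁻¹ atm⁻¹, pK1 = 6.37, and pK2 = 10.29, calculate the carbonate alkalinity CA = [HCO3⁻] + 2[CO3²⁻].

[CO2*] = KH · pCO2 = 10^(−1.53) × 4940×10^-6 = 1.458×10^-4 mol/L
α₀ = 1/(1 + K1/[H⁺] + K1K2/[H⁺]²) = 1/(1 + 10^+1.68 + 10^-0.56) = 0.02035
DIC = [CO2*]/α₀ = 1.458×10^-4 / 0.02035 = 7.164 mmol/L
CA = (α₁ + 2α₂)·DIC = (0.9740 + 2×0.005605) × 7.164 = 7.06 mmol/L

CA = 7.06 mmol/L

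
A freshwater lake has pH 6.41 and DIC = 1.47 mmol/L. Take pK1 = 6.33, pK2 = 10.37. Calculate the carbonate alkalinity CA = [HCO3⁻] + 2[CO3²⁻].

CA = [HCO3⁻] + 2[CO3²⁻] = (α₁ + 2α₂)·DIC
At pH 6.41: [H⁺]/K1 = 10^-0.08 = 0.83176, K2/[H⁺] = 10^-3.96 = 0.00010965
α₁ = 1/(1 + 0.83176 + 0.00010965) = 1/1.8319 = 0.5459; α₂ = α₁·K2/[H⁺] = 5.986×10^-5
α₁ + 2α₂ = 0.5460
CA = 0.5460 × 1.47 = 0.803 mmol/L

CA = 0.803 mmol/L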